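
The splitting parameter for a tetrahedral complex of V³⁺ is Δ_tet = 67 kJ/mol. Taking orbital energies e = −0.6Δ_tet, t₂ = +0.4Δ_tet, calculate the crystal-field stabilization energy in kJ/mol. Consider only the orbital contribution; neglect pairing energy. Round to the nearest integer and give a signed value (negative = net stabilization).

-80

Group 5 minus oxidation state +3 gives a d² configuration for V³⁺.
Tetrahedral splitting is small, so the complex is high-spin.
Electron filling gives e² t₂⁰.
The orbital stabilization is -1.2Δ_tet = -1.2 × 67 = -80 kJ/mol.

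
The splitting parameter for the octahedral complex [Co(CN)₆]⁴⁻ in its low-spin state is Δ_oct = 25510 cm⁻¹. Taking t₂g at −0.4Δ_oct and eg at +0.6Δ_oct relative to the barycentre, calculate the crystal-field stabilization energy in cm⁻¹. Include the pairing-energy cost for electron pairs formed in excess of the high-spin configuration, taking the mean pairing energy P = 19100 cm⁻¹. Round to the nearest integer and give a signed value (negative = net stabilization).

Each CN⁻ contributes -1; 6 × (-1) = -6. With overall charge -4, Co is in the +2 oxidation state.
Co²⁺: group 9, so d-count = 9 − 2 = 7.
The d⁷ electrons fill as t₂g⁶ eg¹.
Orbital CFSE = 6(-0.4) + 1(0.6) = -1.8Δ_oct = -1.8 × 25510 = -45918 cm⁻¹.
Pairing penalty: 3 pairs vs 2 in the high-spin reference → 1 extra × P = 19100 cm⁻¹.
Overall CFSE = -45918 + 19100 = -26818 cm⁻¹.

-26818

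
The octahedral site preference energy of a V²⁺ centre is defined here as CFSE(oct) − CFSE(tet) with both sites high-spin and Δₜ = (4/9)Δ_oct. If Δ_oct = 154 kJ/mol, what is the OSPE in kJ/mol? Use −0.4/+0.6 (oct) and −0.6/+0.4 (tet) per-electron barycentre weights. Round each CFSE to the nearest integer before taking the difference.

V²⁺: group 5, so d-count = 5 − 2 = 3.
In an octahedral site d³ (HS) is t₂g³ eg⁰, giving CFSE(oct) = -1.2Δ_oct = -185 kJ/mol.
In a tetrahedral site the filling is e² t₂¹: CFSE(tet) = -0.8Δₜ = -0.8 × (4/9)(154) = -55 kJ/mol.
Subtracting, OSPE = -185 − (-55) = -130 kJ/mol.

-130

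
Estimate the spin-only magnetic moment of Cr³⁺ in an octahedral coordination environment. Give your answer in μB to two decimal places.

3.87 μB

Group 6 minus oxidation state +3 gives a d³ configuration for Cr³⁺.
Configuration: t2g^3 e_g^0 → 3 unpaired electrons.
μ(spin-only) = √[3(3+2)] = √15 ≈ 3.87 μB.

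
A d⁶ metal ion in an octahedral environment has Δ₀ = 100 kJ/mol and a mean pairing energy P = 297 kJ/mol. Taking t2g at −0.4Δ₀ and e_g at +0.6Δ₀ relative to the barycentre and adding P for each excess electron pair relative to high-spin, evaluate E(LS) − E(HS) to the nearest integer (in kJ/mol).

394

High-spin: t2g^4 e_g^2, CFSE = -0.4Δ₀ = -40 kJ/mol.
Low-spin: t2g^6 e_g^0, orbital CFSE = -2.4Δ₀ = -240 kJ/mol; plus 2 excess pairs × P = +594 kJ/mol; total 354 kJ/mol.
The difference is 354 − (-40) = 394 kJ/mol, so high-spin lies lower.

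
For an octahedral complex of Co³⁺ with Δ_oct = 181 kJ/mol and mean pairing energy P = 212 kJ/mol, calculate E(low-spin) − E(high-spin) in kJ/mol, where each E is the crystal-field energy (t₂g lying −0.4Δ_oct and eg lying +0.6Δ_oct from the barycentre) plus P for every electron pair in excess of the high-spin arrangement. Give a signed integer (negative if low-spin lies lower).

Co sits in group 9; removing 3 electrons leaves Co³⁺ with 9 − 3 = 6 d electrons.
High-spin d⁶ fills as t₂g⁴ eg² with CFSE 4(−0.4) + 2(+0.6) = -0.4Δ_oct = -72 kJ/mol.
Low-spin t₂g⁶ eg⁰ gives -2.4Δ_oct = -434 kJ/mol, but forming 2 extra pairs costs 2P = 424 kJ/mol, so E(LS) = -434 + 424 = -10 kJ/mol.
The difference is -10 − (-72) = 62 kJ/mol, so high-spin lies lower.

62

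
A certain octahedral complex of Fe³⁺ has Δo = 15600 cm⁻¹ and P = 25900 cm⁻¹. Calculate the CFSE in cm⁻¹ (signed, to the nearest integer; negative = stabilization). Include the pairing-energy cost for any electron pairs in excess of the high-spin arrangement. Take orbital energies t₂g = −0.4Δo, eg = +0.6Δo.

Fe sits in group 8; removing 3 electrons leaves Fe³⁺ with 8 − 3 = 5 d electrons.
Here Δo < P (15600 < 25900), so the high-spin state is favoured.
That gives t₂g³ eg².
Orbital CFSE = 0.0Δo = 0.0 × 15600 = 0 cm⁻¹.
High-spin has no excess pairs, so no pairing correction applies.

0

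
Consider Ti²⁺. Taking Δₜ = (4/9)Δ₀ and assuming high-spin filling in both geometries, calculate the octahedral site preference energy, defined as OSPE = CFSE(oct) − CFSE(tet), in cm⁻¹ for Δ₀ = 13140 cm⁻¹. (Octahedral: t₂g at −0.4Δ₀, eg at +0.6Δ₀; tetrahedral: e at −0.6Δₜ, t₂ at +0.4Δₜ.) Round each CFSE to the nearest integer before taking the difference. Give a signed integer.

-3504

Ti²⁺: group 4, so d-count = 4 − 2 = 2.
Octahedral high-spin t2g^2 e_g^0: CFSE = -0.8 × 13140 = -10512 cm⁻¹.
Tetrahedral e^2 t2^0 gives -1.2Δₜ = -1.2 × (4/9) × 13140 = -7008 cm⁻¹.
OSPE = -10512 − (-7008) = -3504 cm⁻¹.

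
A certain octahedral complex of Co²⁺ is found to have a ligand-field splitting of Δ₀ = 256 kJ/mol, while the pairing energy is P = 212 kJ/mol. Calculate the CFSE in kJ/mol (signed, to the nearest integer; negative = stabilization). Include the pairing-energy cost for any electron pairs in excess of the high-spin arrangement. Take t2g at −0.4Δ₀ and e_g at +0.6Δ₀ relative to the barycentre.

-249

Group 9 minus oxidation state +2 gives a d⁷ configuration for Co²⁺.
Δ₀ > P, so pairing is preferred: the ground state is low-spin.
Filling d⁷ accordingly: t2g^6 e_g^1.
Orbital CFSE = -1.8Δ₀ = -1.8 × 256 = -461 kJ/mol.
Excess pairs vs high-spin: 3 − 2 = 1; pairing cost = +212 kJ/mol.
Net CFSE = -461 + 212 = -249 kJ/mol.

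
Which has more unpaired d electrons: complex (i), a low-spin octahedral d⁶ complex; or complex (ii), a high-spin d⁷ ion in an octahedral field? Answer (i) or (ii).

(i): t₂g⁶ eg⁰ → 0 unpaired.
(ii): t₂g⁵ eg² → 3 unpaired.
So (ii) has more unpaired electrons.

(ii)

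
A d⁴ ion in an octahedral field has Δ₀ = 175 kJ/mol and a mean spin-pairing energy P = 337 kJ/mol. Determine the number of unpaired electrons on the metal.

Since Δ₀ = 175 kJ/mol < P = 337 kJ/mol, the complex adopts the high-spin configuration.
Configuration: t2g^3 e_g^1.
Unpaired electrons: 4.

4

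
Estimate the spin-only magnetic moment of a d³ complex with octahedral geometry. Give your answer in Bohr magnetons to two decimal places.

Configuration: t₂g³ eg⁰ → 3 unpaired electrons.
μ(spin-only) = √[3(3+2)] = √15 ≈ 3.87 Bohr magnetons.

3.87 Bohr magnetons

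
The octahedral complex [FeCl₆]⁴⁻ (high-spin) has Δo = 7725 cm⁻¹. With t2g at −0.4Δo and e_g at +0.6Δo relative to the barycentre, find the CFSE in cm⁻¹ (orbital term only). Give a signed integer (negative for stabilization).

-3090

Each Cl⁻ contributes -1; 6 × (-1) = -6. With overall charge -4, Fe is in the +2 oxidation state.
Fe sits in group 8; removing 2 electrons leaves Fe²⁺ with 8 − 2 = 6 d electrons.
Electron filling gives t2g^4 e_g^2.
Orbital CFSE = 4(-0.4) + 2(0.6) = -0.4Δo = -0.4 × 7725 = -3090 cm⁻¹.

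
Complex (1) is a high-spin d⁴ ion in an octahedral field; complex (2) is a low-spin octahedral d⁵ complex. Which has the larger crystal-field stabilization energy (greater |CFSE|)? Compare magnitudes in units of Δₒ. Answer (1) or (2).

(1): t2g^3 e_g^1, CFSE = -0.6Δₒ.
(2): t2g^5 e_g^0, CFSE = -2.0Δₒ.
So (2) has the larger |CFSE|.

(2)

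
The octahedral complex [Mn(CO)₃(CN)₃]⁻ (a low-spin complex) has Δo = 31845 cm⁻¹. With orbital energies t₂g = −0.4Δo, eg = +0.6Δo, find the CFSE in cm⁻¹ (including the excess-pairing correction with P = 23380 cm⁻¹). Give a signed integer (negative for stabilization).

-16930

Ligand charges: 3×(+0) from CO and 3×(-1) from CN⁻ sum to -3; with overall charge -1, Mn is +2.
Group 7 minus oxidation state +2 gives a d⁵ configuration for Mn²⁺.
The d⁵ electrons fill as t₂g⁵ eg⁰.
CFSE(orbital) = 5×(-0.4Δo) + 0×(0.6Δo) = -2.0Δo; with Δo = 31845 cm⁻¹ that is -63690 cm⁻¹.
Pairing penalty: 2 pairs vs 0 in the high-spin reference → 2 extra × P = 46760 cm⁻¹.
Overall CFSE = -63690 + 46760 = -16930 cm⁻¹.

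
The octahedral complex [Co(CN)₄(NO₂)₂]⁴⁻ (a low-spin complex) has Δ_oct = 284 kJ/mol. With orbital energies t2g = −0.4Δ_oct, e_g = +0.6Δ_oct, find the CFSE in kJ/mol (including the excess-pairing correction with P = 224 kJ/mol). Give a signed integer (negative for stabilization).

Ligand charges: 4×(-1) from CN⁻ and 2×(-1) from NO₂⁻ sum to -6; with overall charge -4, Co is +2.
Group 9 minus oxidation state +2 gives a d⁷ configuration for Co²⁺.
The d⁷ electrons fill as t2g^6 e_g^1.
Orbital CFSE = 6(-0.4) + 1(0.6) = -1.8Δ_oct = -1.8 × 284 = -511 kJ/mol.
Relative to high-spin t2g^5 e_g^2 (2 paired), the low-spin configuration has 1 additional pair, contributing +1 × 224 = +224 kJ/mol.
Net CFSE = -511 + 224 = -287 kJ/mol.

-287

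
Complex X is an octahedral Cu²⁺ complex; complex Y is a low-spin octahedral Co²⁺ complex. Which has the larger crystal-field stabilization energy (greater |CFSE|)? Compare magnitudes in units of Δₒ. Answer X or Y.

Y

X: Group 11 minus oxidation state +2 gives a d⁹ configuration for Cu²⁺; For octahedral d⁹ the high- and low-spin configurations coincide; t₂g⁶ eg³, CFSE = -0.6Δₒ.
Y: Co²⁺: group 9, so d-count = 9 − 2 = 7; t2g^6 e_g^1, CFSE = -1.8Δₒ.
So Y has the larger |CFSE|.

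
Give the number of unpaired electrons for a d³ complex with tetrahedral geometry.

Tetrahedral fields are weak (Δₜ ≈ 4/9 Δₒ), so electrons fill high-spin.
Configuration: e² t₂¹, giving 3 unpaired electrons.

3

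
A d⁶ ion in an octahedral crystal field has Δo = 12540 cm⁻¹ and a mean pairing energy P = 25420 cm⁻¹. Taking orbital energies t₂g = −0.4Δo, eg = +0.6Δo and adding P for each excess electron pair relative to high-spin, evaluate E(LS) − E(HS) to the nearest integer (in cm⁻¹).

25760

High-spin: t₂g⁴ eg², CFSE = -0.4Δo = -5016 cm⁻¹.
Low-spin t₂g⁶ eg⁰ gives -2.4Δo = -30096 cm⁻¹, but forming 2 extra pairs costs 2P = 50840 cm⁻¹, so E(LS) = -30096 + 50840 = 20744 cm⁻¹.
Thus E(LS) − E(HS) = 25760 cm⁻¹.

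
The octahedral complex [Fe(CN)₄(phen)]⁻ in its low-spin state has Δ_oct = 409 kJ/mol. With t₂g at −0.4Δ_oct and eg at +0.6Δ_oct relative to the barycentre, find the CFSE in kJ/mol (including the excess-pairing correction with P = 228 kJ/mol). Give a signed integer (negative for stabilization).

Ligand charges: 4×(-1) from CN⁻ and 1×(+0) from phen sum to -4; with overall charge -1, Fe is +3.
Fe is in group 8, so Fe³⁺ is d⁵ (8 − 3 = 5).
The d⁵ electrons fill as t₂g⁵ eg⁰.
CFSE(orbital) = 5×(-0.4Δ_oct) + 0×(0.6Δ_oct) = -2.0Δ_oct; with Δ_oct = 409 kJ/mol that is -818 kJ/mol.
Pairing penalty: 2 pairs vs 0 in the high-spin reference → 2 extra × P = 456 kJ/mol.
Combining: -818 + 456 = -362 kJ/mol.

-362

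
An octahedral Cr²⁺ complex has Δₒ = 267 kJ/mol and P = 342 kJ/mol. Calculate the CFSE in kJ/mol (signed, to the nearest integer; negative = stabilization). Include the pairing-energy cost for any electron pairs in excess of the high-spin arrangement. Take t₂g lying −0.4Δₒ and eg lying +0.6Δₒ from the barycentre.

Group 6 minus oxidation state +2 gives a d⁴ configuration for Cr²⁺.
Δₒ < P, so pairing is avoided: the ground state is high-spin.
Configuration: t₂g³ eg¹.
Orbital CFSE = -0.6Δₒ = -0.6 × 267 = -160 kJ/mol.
High-spin has no excess pairs, so no pairing correction applies.

-160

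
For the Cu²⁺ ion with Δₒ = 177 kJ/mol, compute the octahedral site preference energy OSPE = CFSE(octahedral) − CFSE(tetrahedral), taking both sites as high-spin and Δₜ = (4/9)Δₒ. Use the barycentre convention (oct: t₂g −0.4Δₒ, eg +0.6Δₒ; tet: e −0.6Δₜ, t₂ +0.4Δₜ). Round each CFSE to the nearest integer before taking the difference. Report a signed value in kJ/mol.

Group 11 minus oxidation state +2 gives a d⁹ configuration for Cu²⁺.
In an octahedral site d⁹ (HS) is t₂g⁶ eg³, giving CFSE(oct) = -0.6Δₒ = -106 kJ/mol.
In a tetrahedral site the filling is e⁴ t₂⁵: CFSE(tet) = -0.4Δₜ = -0.4 × (4/9)(177) = -31 kJ/mol.
OSPE = -106 − (-31) = -75 kJ/mol.

-75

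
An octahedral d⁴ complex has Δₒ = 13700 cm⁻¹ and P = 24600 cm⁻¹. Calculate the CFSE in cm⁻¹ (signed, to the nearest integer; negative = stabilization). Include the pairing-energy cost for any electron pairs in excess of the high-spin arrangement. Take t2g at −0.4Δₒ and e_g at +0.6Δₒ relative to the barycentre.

With Δₒ < P the complex is high-spin.
Configuration: t2g^3 e_g^1.
Orbital CFSE = -0.6Δₒ = -0.6 × 13700 = -8220 cm⁻¹.
High-spin has no excess pairs, so no pairing correction applies.

-8220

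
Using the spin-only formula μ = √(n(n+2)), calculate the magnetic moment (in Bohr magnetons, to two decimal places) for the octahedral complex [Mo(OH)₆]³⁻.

3.87 Bohr magnetons

Each OH⁻ contributes -1; 6 × (-1) = -6. With overall charge -3, Mo is in the +3 oxidation state.
Group 6 minus oxidation state +3 gives a d³ configuration for Mo³⁺.
Configuration: t₂g³ eg⁰ → 3 unpaired electrons.
μ(spin-only) = √[3(3+2)] = √15 ≈ 3.87 Bohr magnetons.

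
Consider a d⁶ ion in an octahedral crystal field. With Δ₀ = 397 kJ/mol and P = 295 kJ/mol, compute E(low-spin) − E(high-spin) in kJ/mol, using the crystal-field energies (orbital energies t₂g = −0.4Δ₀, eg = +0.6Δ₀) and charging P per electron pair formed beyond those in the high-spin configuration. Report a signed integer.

High-spin: t₂g⁴ eg², CFSE = -0.4Δ₀ = -159 kJ/mol.
For low-spin the configuration is t₂g⁶ eg⁰: orbital energy -2.4 × 397 = -953 kJ/mol, and 2 additional pairs relative to high-spin add 590 kJ/mol, giving -363 kJ/mol.
E(LS) − E(HS) = -363 − (-159) = -204 kJ/mol.

-204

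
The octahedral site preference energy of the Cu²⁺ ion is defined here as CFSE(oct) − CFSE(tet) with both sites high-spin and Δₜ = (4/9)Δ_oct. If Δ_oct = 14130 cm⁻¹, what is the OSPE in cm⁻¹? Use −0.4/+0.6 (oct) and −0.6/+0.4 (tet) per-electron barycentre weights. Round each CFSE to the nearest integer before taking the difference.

-5966

Cu is in group 11, so Cu²⁺ is d⁹ (11 − 2 = 9).
Octahedral (high-spin): t₂g⁶ eg³, CFSE = 6(−0.4) + 3(+0.6) = -0.6Δ_oct = -0.6 × 14130 = -8478 cm⁻¹.
Tetrahedral e⁴ t₂⁵ gives -0.4Δₜ = -0.4 × (4/9) × 14130 = -2512 cm⁻¹.
Subtracting, OSPE = -8478 − (-2512) = -5966 cm⁻¹.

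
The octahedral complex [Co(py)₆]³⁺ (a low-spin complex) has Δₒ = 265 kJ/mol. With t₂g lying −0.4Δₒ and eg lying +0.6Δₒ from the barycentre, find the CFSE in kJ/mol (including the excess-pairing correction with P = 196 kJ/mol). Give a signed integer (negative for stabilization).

py is neutral, so the +3 overall charge sits on Co: oxidation state +3.
Co is in group 9, so Co³⁺ is d⁶ (9 − 3 = 6).
The d⁶ electrons fill as t₂g⁶ eg⁰.
The orbital stabilization is -2.4Δₒ = -2.4 × 265 = -636 kJ/mol.
High-spin d⁶ would be t₂g⁴ eg² with 1 pair; low-spin has 3, so 2 excess pairs cost +2P = +392 kJ/mol.
Net CFSE = -636 + 392 = -244 kJ/mol.

-244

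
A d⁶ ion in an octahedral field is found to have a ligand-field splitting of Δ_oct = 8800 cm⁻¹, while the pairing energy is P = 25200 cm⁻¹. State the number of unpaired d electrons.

Here Δ_oct < P (8800 < 25200), so the high-spin state is favoured.
Filling d⁶ accordingly: t2g^4 e_g^2.
Unpaired electrons: 4.

4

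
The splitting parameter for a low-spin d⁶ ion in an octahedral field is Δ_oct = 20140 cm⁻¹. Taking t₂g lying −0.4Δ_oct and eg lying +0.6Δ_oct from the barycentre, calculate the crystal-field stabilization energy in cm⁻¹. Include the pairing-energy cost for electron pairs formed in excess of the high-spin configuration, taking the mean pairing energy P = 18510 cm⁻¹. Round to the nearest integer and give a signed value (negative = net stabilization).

Electron filling gives t₂g⁶ eg⁰.
Orbital CFSE = 6(-0.4) + 0(0.6) = -2.4Δ_oct = -2.4 × 20140 = -48336 cm⁻¹.
High-spin d⁶ would be t₂g⁴ eg² with 1 pair; low-spin has 3, so 2 excess pairs cost +2P = +37020 cm⁻¹.
Net CFSE = -48336 + 37020 = -11316 cm⁻¹.

-11316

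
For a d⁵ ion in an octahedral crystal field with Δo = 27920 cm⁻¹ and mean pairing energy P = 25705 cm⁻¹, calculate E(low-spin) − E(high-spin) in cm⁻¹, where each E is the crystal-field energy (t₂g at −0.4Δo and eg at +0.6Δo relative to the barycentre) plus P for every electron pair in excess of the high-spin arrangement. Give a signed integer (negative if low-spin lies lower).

-4430

High-spin d⁵ fills as t₂g³ eg² with CFSE 3(−0.4) + 2(+0.6) = 0.0Δo = 0 cm⁻¹.
For low-spin the configuration is t₂g⁵ eg⁰: orbital energy -2.0 × 27920 = -55840 cm⁻¹, and 2 additional pairs relative to high-spin add 51410 cm⁻¹, giving -4430 cm⁻¹.
Thus E(LS) − E(HS) = -4430 cm⁻¹.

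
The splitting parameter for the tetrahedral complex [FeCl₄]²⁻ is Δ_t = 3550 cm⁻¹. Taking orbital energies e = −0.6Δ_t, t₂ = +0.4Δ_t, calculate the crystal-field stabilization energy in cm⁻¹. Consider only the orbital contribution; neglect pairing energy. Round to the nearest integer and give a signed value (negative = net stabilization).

Each Cl⁻ contributes -1; 4 × (-1) = -4. With overall charge -2, Fe is in the +2 oxidation state.
Fe²⁺: group 8, so d-count = 8 − 2 = 6.
Tetrahedral splitting is small, so the complex is high-spin.
The d⁶ electrons fill as e³ t₂³.
Orbital CFSE = 3(-0.6) + 3(0.4) = -0.6Δ_t = -0.6 × 3550 = -2130 cm⁻¹.

-2130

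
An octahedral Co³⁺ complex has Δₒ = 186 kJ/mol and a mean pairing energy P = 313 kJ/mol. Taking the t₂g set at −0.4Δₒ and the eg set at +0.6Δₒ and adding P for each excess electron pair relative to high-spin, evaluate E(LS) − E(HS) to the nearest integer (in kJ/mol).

254

Co sits in group 9; removing 3 electrons leaves Co³⁺ with 9 − 3 = 6 d electrons.
High-spin: t₂g⁴ eg², CFSE = -0.4Δₒ = -74 kJ/mol.
Low-spin t₂g⁶ eg⁰ gives -2.4Δₒ = -446 kJ/mol, but forming 2 extra pairs costs 2P = 626 kJ/mol, so E(LS) = -446 + 626 = 180 kJ/mol.
Thus E(LS) − E(HS) = 254 kJ/mol.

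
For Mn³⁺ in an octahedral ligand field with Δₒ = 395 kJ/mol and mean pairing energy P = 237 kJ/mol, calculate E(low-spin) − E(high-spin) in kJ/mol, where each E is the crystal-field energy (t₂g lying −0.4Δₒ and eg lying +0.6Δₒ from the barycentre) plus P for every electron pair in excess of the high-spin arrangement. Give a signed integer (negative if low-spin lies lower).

Mn³⁺: group 7, so d-count = 7 − 3 = 4.
In the high-spin limit (t₂g³ eg¹) the orbital term is -0.6Δₒ = -237 kJ/mol, with no excess pairing.
Low-spin t₂g⁴ eg⁰ gives -1.6Δₒ = -632 kJ/mol, but forming 1 extra pair costs 1P = 237 kJ/mol, so E(LS) = -632 + 237 = -395 kJ/mol.
E(LS) − E(HS) = -395 − (-237) = -158 kJ/mol.

-158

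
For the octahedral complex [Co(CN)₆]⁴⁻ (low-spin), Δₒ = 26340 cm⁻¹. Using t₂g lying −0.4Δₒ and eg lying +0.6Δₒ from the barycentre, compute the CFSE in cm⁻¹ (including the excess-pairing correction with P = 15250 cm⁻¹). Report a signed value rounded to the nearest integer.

Each CN⁻ contributes -1; 6 × (-1) = -6. With overall charge -4, Co is in the +2 oxidation state.
Co is in group 9, so Co²⁺ is d⁷ (9 − 2 = 7).
Electron filling gives t₂g⁶ eg¹.
The orbital stabilization is -1.8Δₒ = -1.8 × 26340 = -47412 cm⁻¹.
High-spin d⁷ would be t₂g⁵ eg² with 2 pairs; low-spin has 3, so 1 excess pair costs +1P = +15250 cm⁻¹.
Overall CFSE = -47412 + 15250 = -32162 cm⁻¹.

-32162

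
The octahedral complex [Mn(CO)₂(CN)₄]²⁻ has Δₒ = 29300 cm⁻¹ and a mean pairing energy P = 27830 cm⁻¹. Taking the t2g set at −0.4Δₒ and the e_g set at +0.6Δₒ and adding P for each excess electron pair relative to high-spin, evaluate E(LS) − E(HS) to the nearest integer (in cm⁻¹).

-2940

Ligand charges: 2×(+0) from CO and 4×(-1) from CN⁻ sum to -4; with overall charge -2, Mn is +2.
Group 7 minus oxidation state +2 gives a d⁵ configuration for Mn²⁺.
High-spin: t2g^3 e_g^2, CFSE = 0.0Δₒ = 0 cm⁻¹.
For low-spin the configuration is t2g^5 e_g^0: orbital energy -2.0 × 29300 = -58600 cm⁻¹, and 2 additional pairs relative to high-spin add 55660 cm⁻¹, giving -2940 cm⁻¹.
E(LS) − E(HS) = -2940 − (0) = -2940 cm⁻¹.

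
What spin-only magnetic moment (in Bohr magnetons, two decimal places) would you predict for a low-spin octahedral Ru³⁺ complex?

1.73 Bohr magnetons

Ru³⁺: group 8, so d-count = 8 − 3 = 5.
Configuration: t₂g⁵ eg⁰ → 1 unpaired electron.
μ(spin-only) = √[1(1+2)] = √3 ≈ 1.73 Bohr magnetons.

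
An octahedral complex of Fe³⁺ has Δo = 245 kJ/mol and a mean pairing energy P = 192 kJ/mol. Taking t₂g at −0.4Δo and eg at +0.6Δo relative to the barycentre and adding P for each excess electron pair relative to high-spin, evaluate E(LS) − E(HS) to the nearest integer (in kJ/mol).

-106

Fe sits in group 8; removing 3 electrons leaves Fe³⁺ with 8 − 3 = 5 d electrons.
High-spin d⁵ fills as t₂g³ eg² with CFSE 3(−0.4) + 2(+0.6) = 0.0Δo = 0 kJ/mol.
Low-spin: t₂g⁵ eg⁰, orbital CFSE = -2.0Δo = -490 kJ/mol; plus 2 excess pairs × P = +384 kJ/mol; total -106 kJ/mol.
E(LS) − E(HS) = -106 − (0) = -106 kJ/mol.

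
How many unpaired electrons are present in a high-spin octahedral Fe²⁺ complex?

4

Fe is in group 8, so Fe²⁺ is d⁶ (8 − 2 = 6).
Configuration: t2g^4 e_g^2, giving 4 unpaired electrons.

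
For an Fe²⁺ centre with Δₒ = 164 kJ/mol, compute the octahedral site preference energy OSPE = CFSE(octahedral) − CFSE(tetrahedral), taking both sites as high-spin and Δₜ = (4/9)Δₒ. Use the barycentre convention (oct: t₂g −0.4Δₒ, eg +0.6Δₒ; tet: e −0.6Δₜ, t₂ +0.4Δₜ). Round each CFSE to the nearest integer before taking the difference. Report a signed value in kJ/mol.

-22

Fe²⁺: group 8, so d-count = 8 − 2 = 6.
In an octahedral site d⁶ (HS) is t₂g⁴ eg², giving CFSE(oct) = -0.4Δₒ = -66 kJ/mol.
Tetrahedral: e³ t₂³, CFSE = 3(−0.6) + 3(+0.4) = -0.6Δₜ = -0.6 × (4/9) × 164 = -44 kJ/mol.
OSPE = CFSE(oct) − CFSE(tet) = -66 − (-44) = -22 kJ/mol.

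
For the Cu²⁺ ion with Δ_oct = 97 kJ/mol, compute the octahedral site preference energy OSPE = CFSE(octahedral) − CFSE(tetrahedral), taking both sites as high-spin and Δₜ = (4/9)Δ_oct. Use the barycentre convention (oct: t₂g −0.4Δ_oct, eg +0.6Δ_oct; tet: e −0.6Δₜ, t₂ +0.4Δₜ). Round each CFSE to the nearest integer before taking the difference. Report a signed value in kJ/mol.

Cu sits in group 11; removing 2 electrons leaves Cu²⁺ with 11 − 2 = 9 d electrons.
In an octahedral site d⁹ (HS) is t₂g⁶ eg³, giving CFSE(oct) = -0.6Δ_oct = -58 kJ/mol.
Tetrahedral e⁴ t₂⁵ gives -0.4Δₜ = -0.4 × (4/9) × 97 = -17 kJ/mol.
OSPE = -58 − (-17) = -41 kJ/mol.

-41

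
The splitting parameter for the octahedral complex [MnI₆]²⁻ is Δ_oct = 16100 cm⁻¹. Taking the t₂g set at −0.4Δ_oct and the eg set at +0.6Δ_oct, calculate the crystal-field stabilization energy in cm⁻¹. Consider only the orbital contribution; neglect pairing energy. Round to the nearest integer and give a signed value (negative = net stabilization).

-19320

Each I⁻ contributes -1; 6 × (-1) = -6. With overall charge -2, Mn is in the +4 oxidation state.
Mn is in group 7, so Mn⁴⁺ is d³ (7 − 4 = 3).
Configuration: t₂g³ eg⁰.
CFSE(orbital) = 3×(-0.4Δ_oct) + 0×(0.6Δ_oct) = -1.2Δ_oct; with Δ_oct = 16100 cm⁻¹ that is -19320 cm⁻¹.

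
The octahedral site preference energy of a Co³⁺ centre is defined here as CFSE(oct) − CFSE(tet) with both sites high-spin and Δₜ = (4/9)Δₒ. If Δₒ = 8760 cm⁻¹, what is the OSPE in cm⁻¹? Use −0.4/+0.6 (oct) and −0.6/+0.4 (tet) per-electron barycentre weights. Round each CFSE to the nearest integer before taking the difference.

-1168

Co sits in group 9; removing 3 electrons leaves Co³⁺ with 9 − 3 = 6 d electrons.
Octahedral (high-spin): t2g^4 e_g^2, CFSE = 4(−0.4) + 2(+0.6) = -0.4Δₒ = -0.4 × 8760 = -3504 cm⁻¹.
Tetrahedral: e^3 t2^3, CFSE = 3(−0.6) + 3(+0.4) = -0.6Δₜ = -0.6 × (4/9) × 8760 = -2336 cm⁻¹.
Subtracting, OSPE = -3504 − (-2336) = -1168 cm⁻¹.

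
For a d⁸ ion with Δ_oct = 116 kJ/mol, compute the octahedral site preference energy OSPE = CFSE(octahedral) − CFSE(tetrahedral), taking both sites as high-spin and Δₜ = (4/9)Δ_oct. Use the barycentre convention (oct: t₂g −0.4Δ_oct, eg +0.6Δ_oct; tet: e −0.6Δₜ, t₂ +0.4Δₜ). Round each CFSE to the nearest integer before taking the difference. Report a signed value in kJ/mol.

In an octahedral site d⁸ (HS) is t2g^6 e_g^2, giving CFSE(oct) = -1.2Δ_oct = -139 kJ/mol.
Tetrahedral: e^4 t2^4, CFSE = 4(−0.6) + 4(+0.4) = -0.8Δₜ = -0.8 × (4/9) × 116 = -41 kJ/mol.
OSPE = CFSE(oct) − CFSE(tet) = -139 − (-41) = -98 kJ/mol.

-98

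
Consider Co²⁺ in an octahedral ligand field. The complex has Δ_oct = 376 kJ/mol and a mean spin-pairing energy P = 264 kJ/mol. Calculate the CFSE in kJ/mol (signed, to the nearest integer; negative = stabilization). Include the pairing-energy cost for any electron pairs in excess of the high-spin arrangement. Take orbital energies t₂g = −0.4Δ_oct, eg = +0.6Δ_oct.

Co sits in group 9; removing 2 electrons leaves Co²⁺ with 9 − 2 = 7 d electrons.
With Δ_oct > P the complex is low-spin.
Filling d⁷ accordingly: t₂g⁶ eg¹.
Orbital CFSE = -1.8Δ_oct = -1.8 × 376 = -677 kJ/mol.
Excess pairs vs high-spin: 3 − 2 = 1; pairing cost = +264 kJ/mol.
Net CFSE = -677 + 264 = -413 kJ/mol.

-413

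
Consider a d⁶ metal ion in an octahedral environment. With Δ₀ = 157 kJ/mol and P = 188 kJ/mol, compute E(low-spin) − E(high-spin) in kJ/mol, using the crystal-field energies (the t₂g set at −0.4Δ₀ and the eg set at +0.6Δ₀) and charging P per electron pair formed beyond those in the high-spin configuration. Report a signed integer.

62

High-spin d⁶ fills as t₂g⁴ eg² with CFSE 4(−0.4) + 2(+0.6) = -0.4Δ₀ = -63 kJ/mol.
For low-spin the configuration is t₂g⁶ eg⁰: orbital energy -2.4 × 157 = -377 kJ/mol, and 2 additional pairs relative to high-spin add 376 kJ/mol, giving -1 kJ/mol.
E(LS) − E(HS) = -1 − (-63) = 62 kJ/mol.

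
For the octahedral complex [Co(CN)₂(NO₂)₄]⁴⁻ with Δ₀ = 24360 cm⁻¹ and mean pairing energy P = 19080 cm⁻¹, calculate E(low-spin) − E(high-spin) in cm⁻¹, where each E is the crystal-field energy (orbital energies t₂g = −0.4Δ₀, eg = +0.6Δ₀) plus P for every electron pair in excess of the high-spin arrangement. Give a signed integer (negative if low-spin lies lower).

-5280

Ligand charges: 2×(-1) from CN⁻ and 4×(-1) from NO₂⁻ sum to -6; with overall charge -4, Co is +2.
Group 9 minus oxidation state +2 gives a d⁷ configuration for Co²⁺.
High-spin: t₂g⁵ eg², CFSE = -0.8Δ₀ = -19488 cm⁻¹.
Low-spin: t₂g⁶ eg¹, orbital CFSE = -1.8Δ₀ = -43848 cm⁻¹; plus 1 excess pair × P = +19080 cm⁻¹; total -24768 cm⁻¹.
E(LS) − E(HS) = -24768 − (-19488) = -5280 cm⁻¹.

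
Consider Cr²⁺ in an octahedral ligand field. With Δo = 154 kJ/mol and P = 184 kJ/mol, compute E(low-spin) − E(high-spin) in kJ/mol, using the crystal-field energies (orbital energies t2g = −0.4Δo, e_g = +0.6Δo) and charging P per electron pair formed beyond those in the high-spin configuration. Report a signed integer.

30

Group 6 minus oxidation state +2 gives a d⁴ configuration for Cr²⁺.
In the high-spin limit (t2g^3 e_g^1) the orbital term is -0.6Δo = -92 kJ/mol, with no excess pairing.
Low-spin t2g^4 e_g^0 gives -1.6Δo = -246 kJ/mol, but forming 1 extra pair costs 1P = 184 kJ/mol, so E(LS) = -246 + 184 = -62 kJ/mol.
The difference is -62 − (-92) = 30 kJ/mol, so high-spin lies lower.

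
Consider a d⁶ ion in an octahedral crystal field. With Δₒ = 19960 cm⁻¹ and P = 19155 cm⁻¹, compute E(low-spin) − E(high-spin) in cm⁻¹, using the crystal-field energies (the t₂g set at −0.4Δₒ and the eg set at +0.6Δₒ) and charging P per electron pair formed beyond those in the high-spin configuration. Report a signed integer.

High-spin d⁶ fills as t₂g⁴ eg² with CFSE 4(−0.4) + 2(+0.6) = -0.4Δₒ = -7984 cm⁻¹.
Low-spin: t₂g⁶ eg⁰, orbital CFSE = -2.4Δₒ = -47904 cm⁻¹; plus 2 excess pairs × P = +38310 cm⁻¹; total -9594 cm⁻¹.
The difference is -9594 − (-7984) = -1610 cm⁻¹, so low-spin lies lower.

-1610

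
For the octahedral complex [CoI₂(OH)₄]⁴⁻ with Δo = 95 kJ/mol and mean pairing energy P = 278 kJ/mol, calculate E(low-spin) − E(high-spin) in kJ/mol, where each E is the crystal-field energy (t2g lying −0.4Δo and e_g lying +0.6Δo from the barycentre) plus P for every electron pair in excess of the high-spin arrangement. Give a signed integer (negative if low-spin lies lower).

183

Ligand charges: 2×(-1) from I⁻ and 4×(-1) from OH⁻ sum to -6; with overall charge -4, Co is +2.
Co²⁺: group 9, so d-count = 9 − 2 = 7.
High-spin d⁷ fills as t2g^5 e_g^2 with CFSE 5(−0.4) + 2(+0.6) = -0.8Δo = -76 kJ/mol.
For low-spin the configuration is t2g^6 e_g^1: orbital energy -1.8 × 95 = -171 kJ/mol, and 1 additional pair relative to high-spin adds 278 kJ/mol, giving 107 kJ/mol.
The difference is 107 − (-76) = 183 kJ/mol, so high-spin lies lower.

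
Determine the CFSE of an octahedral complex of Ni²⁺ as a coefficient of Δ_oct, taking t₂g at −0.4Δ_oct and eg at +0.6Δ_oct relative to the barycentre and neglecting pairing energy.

Group 10 minus oxidation state +2 gives a d⁸ configuration for Ni²⁺.
Configuration: t₂g⁶ eg².
CFSE = 6(-0.4Δ_oct) + 2(0.6Δ_oct) = -2.4Δ_oct + 1.2Δ_oct = -1.2Δ_oct.

-1.2 Δ_oct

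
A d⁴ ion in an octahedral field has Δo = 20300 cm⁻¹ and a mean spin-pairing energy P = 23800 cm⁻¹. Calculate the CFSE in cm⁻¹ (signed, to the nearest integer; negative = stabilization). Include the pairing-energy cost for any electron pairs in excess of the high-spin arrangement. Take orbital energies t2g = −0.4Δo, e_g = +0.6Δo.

-12180

Since Δo = 20300 cm⁻¹ < P = 23800 cm⁻¹, the complex adopts the high-spin configuration.
Configuration: t2g^3 e_g^1.
Orbital CFSE = -0.6Δo = -0.6 × 20300 = -12180 cm⁻¹.
High-spin has no excess pairs, so no pairing correction applies.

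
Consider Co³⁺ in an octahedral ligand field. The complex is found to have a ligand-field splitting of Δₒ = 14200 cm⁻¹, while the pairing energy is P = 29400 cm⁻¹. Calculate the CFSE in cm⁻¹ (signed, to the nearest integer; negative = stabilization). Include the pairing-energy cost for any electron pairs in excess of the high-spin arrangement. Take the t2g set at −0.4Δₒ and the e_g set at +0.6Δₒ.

-5680

Co³⁺: group 9, so d-count = 9 − 3 = 6.
Here Δₒ < P (14200 < 29400), so the high-spin state is favoured.
Configuration: t2g^4 e_g^2.
Orbital CFSE = -0.4Δₒ = -0.4 × 14200 = -5680 cm⁻¹.
High-spin has no excess pairs, so no pairing correction applies.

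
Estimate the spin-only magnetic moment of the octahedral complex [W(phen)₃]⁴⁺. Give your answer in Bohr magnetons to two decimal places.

phen is neutral, so the +4 overall charge sits on W: oxidation state +4.
Group 6 minus oxidation state +4 gives a d² configuration for W⁴⁺.
Configuration: t2g^2 e_g^0 → 2 unpaired electrons.
μ(spin-only) = √[2(2+2)] = √8 ≈ 2.83 Bohr magnetons.

2.83 Bohr magnetons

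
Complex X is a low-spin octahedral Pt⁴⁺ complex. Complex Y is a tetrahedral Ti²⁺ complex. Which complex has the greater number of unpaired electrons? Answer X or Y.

X: Pt is in group 10, so Pt⁴⁺ is d⁶ (10 − 4 = 6); t2g^6 e_g^0 → 0 unpaired.
Y: Ti²⁺: group 4, so d-count = 4 − 2 = 2; Tetrahedral fields are weak (Δₜ ≈ 4/9 Δₒ), so electrons fill high-spin; e^2 t2^0 → 2 unpaired.
So Y has more unpaired electrons.

Y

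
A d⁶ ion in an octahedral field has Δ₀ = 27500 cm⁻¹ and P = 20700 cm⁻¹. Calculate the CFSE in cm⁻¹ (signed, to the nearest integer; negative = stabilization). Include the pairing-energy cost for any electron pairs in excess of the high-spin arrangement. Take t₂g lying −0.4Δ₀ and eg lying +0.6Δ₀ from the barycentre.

Δ₀ > P, so pairing is preferred: the ground state is low-spin.
That gives t₂g⁶ eg⁰.
Orbital CFSE = -2.4Δ₀ = -2.4 × 27500 = -66000 cm⁻¹.
Excess pairs vs high-spin: 3 − 1 = 2; pairing cost = +41400 cm⁻¹.
Net CFSE = -66000 + 41400 = -24600 cm⁻¹.

-24600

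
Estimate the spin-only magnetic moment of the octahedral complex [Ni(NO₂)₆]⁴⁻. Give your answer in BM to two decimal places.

Each NO₂⁻ contributes -1; 6 × (-1) = -6. With overall charge -4, Ni is in the +2 oxidation state.
Group 10 minus oxidation state +2 gives a d⁸ configuration for Ni²⁺.
Configuration: t₂g⁶ eg² → 2 unpaired electrons.
μ(spin-only) = √[2(2+2)] = √8 ≈ 2.83 BM.

2.83 BM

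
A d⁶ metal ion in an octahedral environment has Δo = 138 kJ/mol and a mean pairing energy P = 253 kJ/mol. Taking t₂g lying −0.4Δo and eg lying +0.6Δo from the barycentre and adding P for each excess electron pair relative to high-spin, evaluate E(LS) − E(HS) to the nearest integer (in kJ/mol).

High-spin d⁶ fills as t₂g⁴ eg² with CFSE 4(−0.4) + 2(+0.6) = -0.4Δo = -55 kJ/mol.
Low-spin: t₂g⁶ eg⁰, orbital CFSE = -2.4Δo = -331 kJ/mol; plus 2 excess pairs × P = +506 kJ/mol; total 175 kJ/mol.
E(LS) − E(HS) = 175 − (-55) = 230 kJ/mol.

230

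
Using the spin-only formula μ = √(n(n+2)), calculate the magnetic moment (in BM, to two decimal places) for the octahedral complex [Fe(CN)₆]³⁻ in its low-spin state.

Each CN⁻ contributes -1; 6 × (-1) = -6. With overall charge -3, Fe is in the +3 oxidation state.
Fe is in group 8, so Fe³⁺ is d⁵ (8 − 3 = 5).
Configuration: t2g^5 e_g^0 → 1 unpaired electron.
μ(spin-only) = √[1(1+2)] = √3 ≈ 1.73 BM.

1.73 BM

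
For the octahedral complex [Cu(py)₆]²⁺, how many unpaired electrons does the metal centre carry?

1

py is neutral, so the +2 overall charge sits on Cu: oxidation state +2.
Cu is in group 11, so Cu²⁺ is d⁹ (11 − 2 = 9).
Configuration: t₂g⁶ eg³, giving 1 unpaired electron.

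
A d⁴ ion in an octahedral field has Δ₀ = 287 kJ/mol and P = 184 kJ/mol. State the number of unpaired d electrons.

2

Δ₀ > P, so pairing is preferred: the ground state is low-spin.
Configuration: t₂g⁴ eg⁰.
Unpaired electrons: 2.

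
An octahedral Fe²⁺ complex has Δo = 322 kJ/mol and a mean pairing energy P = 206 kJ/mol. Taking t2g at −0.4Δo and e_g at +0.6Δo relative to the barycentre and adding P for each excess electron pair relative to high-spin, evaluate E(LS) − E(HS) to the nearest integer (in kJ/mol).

Fe sits in group 8; removing 2 electrons leaves Fe²⁺ with 8 − 2 = 6 d electrons.
High-spin: t2g^4 e_g^2, CFSE = -0.4Δo = -129 kJ/mol.
For low-spin the configuration is t2g^6 e_g^0: orbital energy -2.4 × 322 = -773 kJ/mol, and 2 additional pairs relative to high-spin add 412 kJ/mol, giving -361 kJ/mol.
Thus E(LS) − E(HS) = -232 kJ/mol.

-232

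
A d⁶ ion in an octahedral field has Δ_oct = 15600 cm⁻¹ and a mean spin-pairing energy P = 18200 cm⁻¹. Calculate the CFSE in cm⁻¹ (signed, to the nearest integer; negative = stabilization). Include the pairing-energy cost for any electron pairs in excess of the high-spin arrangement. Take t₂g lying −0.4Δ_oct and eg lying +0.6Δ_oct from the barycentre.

-6240

Here Δ_oct < P (15600 < 18200), so the high-spin state is favoured.
Filling d⁶ accordingly: t₂g⁴ eg².
Orbital CFSE = -0.4Δ_oct = -0.4 × 15600 = -6240 cm⁻¹.
High-spin has no excess pairs, so no pairing correction applies.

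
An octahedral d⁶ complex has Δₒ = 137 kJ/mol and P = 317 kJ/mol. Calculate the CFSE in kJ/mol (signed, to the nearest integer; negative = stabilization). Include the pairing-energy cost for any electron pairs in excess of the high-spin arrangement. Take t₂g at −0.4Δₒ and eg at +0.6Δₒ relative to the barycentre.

Δₒ < P, so pairing is avoided: the ground state is high-spin.
Configuration: t₂g⁴ eg².
Orbital CFSE = -0.4Δₒ = -0.4 × 137 = -55 kJ/mol.
High-spin has no excess pairs, so no pairing correction applies.

-55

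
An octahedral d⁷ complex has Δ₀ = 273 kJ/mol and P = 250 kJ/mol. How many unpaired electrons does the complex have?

With Δ₀ > P the complex is low-spin.
Filling d⁷ accordingly: t₂g⁶ eg¹.
Unpaired electrons: 1.

1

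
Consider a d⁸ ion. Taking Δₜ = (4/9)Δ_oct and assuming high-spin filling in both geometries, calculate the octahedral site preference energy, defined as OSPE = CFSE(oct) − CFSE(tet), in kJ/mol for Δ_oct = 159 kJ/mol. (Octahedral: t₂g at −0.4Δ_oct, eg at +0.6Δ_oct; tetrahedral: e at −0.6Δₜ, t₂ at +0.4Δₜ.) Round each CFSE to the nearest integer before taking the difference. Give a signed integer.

-134

In an octahedral site d⁸ (HS) is t2g^6 e_g^2, giving CFSE(oct) = -1.2Δ_oct = -191 kJ/mol.
Tetrahedral e^4 t2^4 gives -0.8Δₜ = -0.8 × (4/9) × 159 = -57 kJ/mol.
OSPE = -191 − (-57) = -134 kJ/mol.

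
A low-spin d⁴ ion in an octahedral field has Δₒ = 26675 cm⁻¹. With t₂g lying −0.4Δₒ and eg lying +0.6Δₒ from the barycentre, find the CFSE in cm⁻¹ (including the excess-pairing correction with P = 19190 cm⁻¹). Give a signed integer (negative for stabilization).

-23490

Configuration: t₂g⁴ eg⁰.
CFSE(orbital) = 4×(-0.4Δₒ) + 0×(0.6Δₒ) = -1.6Δₒ; with Δₒ = 26675 cm⁻¹ that is -42680 cm⁻¹.
Relative to high-spin t₂g³ eg¹ (0 paired), the low-spin configuration has 1 additional pair, contributing +1 × 19190 = +19190 cm⁻¹.
Net CFSE = -42680 + 19190 = -23490 cm⁻¹.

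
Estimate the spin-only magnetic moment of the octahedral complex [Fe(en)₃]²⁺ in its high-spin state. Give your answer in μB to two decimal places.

4.90 μB

en is neutral, so the +2 overall charge sits on Fe: oxidation state +2.
Fe is in group 8, so Fe²⁺ is d⁶ (8 − 2 = 6).
Configuration: t2g^4 e_g^2 → 4 unpaired electrons.
μ(spin-only) = √[4(4+2)] = √24 ≈ 4.90 μB.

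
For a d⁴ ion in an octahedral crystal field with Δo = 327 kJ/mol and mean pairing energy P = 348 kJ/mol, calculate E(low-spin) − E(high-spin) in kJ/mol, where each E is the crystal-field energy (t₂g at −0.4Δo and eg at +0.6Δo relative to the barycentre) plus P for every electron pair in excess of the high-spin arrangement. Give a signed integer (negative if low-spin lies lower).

21

In the high-spin limit (t₂g³ eg¹) the orbital term is -0.6Δo = -196 kJ/mol, with no excess pairing.
Low-spin t₂g⁴ eg⁰ gives -1.6Δo = -523 kJ/mol, but forming 1 extra pair costs 1P = 348 kJ/mol, so E(LS) = -523 + 348 = -175 kJ/mol.
The difference is -175 − (-196) = 21 kJ/mol, so high-spin lies lower.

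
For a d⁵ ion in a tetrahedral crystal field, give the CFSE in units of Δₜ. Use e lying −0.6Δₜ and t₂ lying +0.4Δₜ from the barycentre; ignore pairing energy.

Tetrahedral splitting is small, so the complex is high-spin.
Configuration: e² t₂³.
CFSE = 2(-0.6Δₜ) + 3(0.4Δₜ) = -1.2Δₜ + 1.2Δₜ = 0.0Δₜ.

0.0 Δₜ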